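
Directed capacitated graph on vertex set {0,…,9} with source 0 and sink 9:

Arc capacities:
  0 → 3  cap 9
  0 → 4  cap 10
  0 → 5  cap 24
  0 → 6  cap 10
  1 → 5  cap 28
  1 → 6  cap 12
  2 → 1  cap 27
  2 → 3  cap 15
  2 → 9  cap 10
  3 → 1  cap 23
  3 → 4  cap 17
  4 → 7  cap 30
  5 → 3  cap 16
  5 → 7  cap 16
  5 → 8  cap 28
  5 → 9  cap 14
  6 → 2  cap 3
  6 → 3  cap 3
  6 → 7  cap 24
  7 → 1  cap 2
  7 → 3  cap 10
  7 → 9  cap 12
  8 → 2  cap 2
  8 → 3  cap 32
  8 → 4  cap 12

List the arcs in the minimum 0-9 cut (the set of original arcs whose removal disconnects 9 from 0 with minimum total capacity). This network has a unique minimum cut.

Min-cut arcs: {(5,9), (6,2), (7,9), (8,2)} (total capacity 31)

augment #1: 0→5→9 push 14
augment #2: 0→4→7→9 push 10
augment #3: 0→5→7→9 push 2
augment #4: 0→6→2→9 push 3
augment #5: 0→5→8→2→9 push 2
max flow = 31; residual-reachable set from 0 gives S-side
cut edges (S→T): {(5,9), (6,2), (7,9), (8,2)} total cap 31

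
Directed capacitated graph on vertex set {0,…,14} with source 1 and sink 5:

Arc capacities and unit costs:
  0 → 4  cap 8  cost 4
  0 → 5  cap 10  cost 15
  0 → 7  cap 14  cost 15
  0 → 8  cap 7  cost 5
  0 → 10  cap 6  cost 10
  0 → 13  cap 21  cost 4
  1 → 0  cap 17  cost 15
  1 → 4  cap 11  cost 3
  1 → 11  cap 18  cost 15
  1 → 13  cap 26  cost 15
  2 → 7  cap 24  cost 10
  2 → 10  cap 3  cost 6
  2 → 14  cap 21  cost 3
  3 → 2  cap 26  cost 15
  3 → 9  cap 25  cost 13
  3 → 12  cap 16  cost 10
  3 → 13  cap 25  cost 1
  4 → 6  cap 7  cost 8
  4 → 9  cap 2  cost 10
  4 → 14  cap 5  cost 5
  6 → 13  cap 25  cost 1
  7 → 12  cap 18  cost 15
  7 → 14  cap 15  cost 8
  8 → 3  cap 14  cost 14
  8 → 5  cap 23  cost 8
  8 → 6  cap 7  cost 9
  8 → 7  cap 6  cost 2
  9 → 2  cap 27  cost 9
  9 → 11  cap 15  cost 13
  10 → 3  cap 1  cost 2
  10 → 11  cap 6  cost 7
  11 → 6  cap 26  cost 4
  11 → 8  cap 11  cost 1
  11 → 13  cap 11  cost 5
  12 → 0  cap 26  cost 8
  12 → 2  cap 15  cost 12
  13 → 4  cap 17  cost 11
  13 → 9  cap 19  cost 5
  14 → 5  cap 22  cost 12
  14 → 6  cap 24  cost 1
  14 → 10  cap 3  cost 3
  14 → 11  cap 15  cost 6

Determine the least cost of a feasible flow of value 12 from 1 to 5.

shortest-cost path #1: 1→4→14→5 push 5 @ unit cost 20 (adds 100)
shortest-cost path #2: 1→11→8→5 push 7 @ unit cost 24 (adds 168)
total cost = 268

Minimum cost for 12 units: 268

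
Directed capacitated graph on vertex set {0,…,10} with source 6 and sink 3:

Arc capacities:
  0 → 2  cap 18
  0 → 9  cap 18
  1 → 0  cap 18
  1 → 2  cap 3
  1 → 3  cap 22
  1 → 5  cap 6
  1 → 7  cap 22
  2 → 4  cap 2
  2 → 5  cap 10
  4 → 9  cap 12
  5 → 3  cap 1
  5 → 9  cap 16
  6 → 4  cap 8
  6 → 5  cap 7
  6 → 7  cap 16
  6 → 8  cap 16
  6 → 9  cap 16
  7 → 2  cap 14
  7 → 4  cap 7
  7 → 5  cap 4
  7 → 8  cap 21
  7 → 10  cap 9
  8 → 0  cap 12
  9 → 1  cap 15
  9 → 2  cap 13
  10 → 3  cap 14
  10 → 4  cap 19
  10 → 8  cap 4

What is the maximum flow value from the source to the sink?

augment #1: 6→5→3 bottleneck 1, total now 1
augment #2: 6→7→10→3 bottleneck 9, total now 10
augment #3: 6→9→1→3 bottleneck 15, total now 25

Maximum flow value: 25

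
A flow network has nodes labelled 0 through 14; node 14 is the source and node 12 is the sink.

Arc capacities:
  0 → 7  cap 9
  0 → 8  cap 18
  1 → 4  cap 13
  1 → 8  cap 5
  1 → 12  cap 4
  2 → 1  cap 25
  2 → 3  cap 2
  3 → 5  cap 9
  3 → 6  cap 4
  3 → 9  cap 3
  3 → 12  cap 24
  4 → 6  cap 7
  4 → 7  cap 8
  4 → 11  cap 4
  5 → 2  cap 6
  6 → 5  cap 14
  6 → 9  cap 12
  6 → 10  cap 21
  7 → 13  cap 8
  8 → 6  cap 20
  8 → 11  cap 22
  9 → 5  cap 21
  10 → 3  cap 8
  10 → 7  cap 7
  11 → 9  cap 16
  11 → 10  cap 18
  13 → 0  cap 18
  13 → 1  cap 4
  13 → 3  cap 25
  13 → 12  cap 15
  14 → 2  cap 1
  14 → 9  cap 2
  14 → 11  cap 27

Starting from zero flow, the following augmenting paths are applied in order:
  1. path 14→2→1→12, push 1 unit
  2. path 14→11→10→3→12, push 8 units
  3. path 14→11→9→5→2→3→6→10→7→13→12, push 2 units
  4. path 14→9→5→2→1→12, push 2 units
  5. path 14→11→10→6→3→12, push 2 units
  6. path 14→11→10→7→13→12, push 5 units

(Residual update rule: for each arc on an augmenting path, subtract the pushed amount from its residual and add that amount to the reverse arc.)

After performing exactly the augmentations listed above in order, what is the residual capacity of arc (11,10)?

Residual capacity of (11,10): 3

after path 1 (14→2→1→12, push 1): res(11,10)=18
after path 2 (14→11→10→3→12, push 8): res(11,10)=10
after path 3 (14→11→9→5→2→3→6→10→7→13→12, push 2): res(11,10)=10
after path 4 (14→9→5→2→1→12, push 2): res(11,10)=10
after path 5 (14→11→10→6→3→12, push 2): res(11,10)=8
after path 6 (14→11→10→7→13→12, push 5): res(11,10)=3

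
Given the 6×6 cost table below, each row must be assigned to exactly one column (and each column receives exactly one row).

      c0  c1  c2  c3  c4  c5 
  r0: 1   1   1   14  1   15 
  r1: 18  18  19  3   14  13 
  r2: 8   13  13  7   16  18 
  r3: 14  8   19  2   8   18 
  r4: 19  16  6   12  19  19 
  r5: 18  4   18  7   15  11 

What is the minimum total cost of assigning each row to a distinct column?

Minimum assignment cost: 34

optimal assignment: row0→col4 (cost 1), row1→col5 (cost 13), row2→col0 (cost 8), row3→col3 (cost 2), row4→col2 (cost 6), row5→col1 (cost 4)
total = 1 + 13 + 8 + 2 + 6 + 4 = 34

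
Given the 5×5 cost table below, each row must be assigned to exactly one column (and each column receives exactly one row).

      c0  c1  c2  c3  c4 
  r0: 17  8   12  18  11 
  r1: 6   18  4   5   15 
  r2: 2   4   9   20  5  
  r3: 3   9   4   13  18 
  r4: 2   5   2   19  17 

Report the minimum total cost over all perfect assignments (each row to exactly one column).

Minimum assignment cost: 23

optimal assignment: row0→col1 (cost 8), row1→col3 (cost 5), row2→col4 (cost 5), row3→col0 (cost 3), row4→col2 (cost 2)
total = 8 + 5 + 5 + 3 + 2 = 23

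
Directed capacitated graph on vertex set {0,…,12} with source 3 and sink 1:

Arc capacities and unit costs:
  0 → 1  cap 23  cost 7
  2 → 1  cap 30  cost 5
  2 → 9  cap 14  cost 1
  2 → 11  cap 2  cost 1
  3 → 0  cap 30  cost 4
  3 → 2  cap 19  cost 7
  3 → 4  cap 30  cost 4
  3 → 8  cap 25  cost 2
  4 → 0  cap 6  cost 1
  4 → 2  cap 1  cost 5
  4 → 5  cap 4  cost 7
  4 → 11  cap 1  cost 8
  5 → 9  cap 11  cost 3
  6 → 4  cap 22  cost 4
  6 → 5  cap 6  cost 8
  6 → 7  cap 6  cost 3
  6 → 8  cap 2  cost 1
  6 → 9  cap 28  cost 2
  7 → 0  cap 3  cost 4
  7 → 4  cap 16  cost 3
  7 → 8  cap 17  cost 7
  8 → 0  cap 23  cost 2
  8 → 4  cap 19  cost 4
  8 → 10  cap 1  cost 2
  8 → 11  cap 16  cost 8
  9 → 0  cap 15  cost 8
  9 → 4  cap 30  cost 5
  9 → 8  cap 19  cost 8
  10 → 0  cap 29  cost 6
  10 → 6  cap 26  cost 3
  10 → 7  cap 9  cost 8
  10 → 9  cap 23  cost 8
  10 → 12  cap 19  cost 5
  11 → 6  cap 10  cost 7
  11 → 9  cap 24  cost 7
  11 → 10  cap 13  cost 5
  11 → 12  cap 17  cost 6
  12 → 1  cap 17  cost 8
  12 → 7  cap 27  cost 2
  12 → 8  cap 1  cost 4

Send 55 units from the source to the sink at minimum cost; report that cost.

Minimum cost for 55 units: 776

shortest-cost path #1: 3→0→1 push 23 @ unit cost 11 (adds 253)
shortest-cost path #2: 3→2→1 push 19 @ unit cost 12 (adds 228)
shortest-cost path #3: 3→4→2→1 push 1 @ unit cost 14 (adds 14)
shortest-cost path #4: 3→8→10→12→1 push 1 @ unit cost 17 (adds 17)
shortest-cost path #5: 3→8→11→12→1 push 11 @ unit cost 24 (adds 264)
total cost = 776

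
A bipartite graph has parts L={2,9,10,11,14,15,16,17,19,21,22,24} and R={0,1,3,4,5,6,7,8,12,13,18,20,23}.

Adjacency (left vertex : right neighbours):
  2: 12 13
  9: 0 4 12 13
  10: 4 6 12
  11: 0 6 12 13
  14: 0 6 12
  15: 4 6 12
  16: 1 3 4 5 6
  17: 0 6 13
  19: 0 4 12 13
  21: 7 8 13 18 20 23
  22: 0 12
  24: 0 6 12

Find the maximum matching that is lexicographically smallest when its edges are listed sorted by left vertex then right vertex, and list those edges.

Lex-smallest maximum matching: {(2,12), (9,0), (10,4), (11,6), (16,1), (17,13), (21,7)}

|M| = 7 (so the lex-smallest maximum matching has 7 edges)
process left vertices in ascending order; for each, take the smallest-labelled available neighbour that still permits 7 edges overall, or leave it unmatched if none does
lex-smallest matching: {2-12, 9-0, 10-4, 11-6, 16-1, 17-13, 21-7}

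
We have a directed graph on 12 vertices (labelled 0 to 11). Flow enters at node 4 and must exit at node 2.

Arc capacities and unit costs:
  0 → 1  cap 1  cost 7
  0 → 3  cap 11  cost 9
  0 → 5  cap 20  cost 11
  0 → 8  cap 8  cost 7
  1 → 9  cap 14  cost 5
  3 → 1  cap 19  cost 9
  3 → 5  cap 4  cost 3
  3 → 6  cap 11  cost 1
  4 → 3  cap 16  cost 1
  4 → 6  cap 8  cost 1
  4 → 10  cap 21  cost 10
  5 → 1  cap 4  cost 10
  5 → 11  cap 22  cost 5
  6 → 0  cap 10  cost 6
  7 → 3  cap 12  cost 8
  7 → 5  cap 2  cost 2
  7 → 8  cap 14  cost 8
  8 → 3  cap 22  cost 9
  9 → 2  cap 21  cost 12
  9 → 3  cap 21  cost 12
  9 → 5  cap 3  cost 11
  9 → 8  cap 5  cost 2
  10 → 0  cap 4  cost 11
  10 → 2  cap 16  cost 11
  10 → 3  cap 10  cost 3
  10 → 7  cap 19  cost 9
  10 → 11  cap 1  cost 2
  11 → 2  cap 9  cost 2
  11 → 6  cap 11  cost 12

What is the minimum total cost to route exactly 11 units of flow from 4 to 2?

shortest-cost path #1: 4→3→5→11→2 push 4 @ unit cost 11 (adds 44)
shortest-cost path #2: 4→10→11→2 push 1 @ unit cost 14 (adds 14)
shortest-cost path #3: 4→10→2 push 6 @ unit cost 21 (adds 126)
total cost = 184

Minimum cost for 11 units: 184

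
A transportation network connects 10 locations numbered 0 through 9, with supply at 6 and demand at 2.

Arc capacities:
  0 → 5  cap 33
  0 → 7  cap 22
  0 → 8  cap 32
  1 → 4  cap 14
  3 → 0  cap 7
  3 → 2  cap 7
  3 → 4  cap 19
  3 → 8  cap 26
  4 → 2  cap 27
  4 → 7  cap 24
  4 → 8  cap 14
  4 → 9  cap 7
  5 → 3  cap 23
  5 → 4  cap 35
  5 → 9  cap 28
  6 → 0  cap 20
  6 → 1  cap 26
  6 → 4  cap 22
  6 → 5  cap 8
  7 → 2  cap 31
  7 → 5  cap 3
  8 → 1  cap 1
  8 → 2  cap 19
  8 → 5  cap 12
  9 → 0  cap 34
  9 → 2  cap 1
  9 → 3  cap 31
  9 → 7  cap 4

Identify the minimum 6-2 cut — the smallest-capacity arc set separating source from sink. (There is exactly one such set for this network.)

augment #1: 6→4→2 push 22
augment #2: 6→0→7→2 push 20
augment #3: 6→1→4→2 push 5
augment #4: 6→5→3→2 push 7
augment #5: 6→5→9→2 push 1
augment #6: 6→1→4→7→2 push 9
max flow = 64; residual-reachable set from 6 gives S-side
cut edges (S→T): {(1,4), (6,0), (6,4), (6,5)} total cap 64

Min-cut arcs: {(1,4), (6,0), (6,4), (6,5)} (total capacity 64)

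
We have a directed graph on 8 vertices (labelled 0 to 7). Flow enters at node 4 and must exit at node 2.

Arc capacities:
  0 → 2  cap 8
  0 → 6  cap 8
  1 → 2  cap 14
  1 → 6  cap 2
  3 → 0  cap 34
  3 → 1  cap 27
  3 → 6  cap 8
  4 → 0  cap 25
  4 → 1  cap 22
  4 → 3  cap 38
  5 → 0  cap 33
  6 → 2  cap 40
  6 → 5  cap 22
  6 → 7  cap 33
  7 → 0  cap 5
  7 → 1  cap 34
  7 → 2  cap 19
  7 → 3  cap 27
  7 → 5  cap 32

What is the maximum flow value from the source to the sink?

Maximum flow value: 40

augment #1: 4→0→2 bottleneck 8, total now 8
augment #2: 4→1→2 bottleneck 14, total now 22
augment #3: 4→0→6→2 bottleneck 8, total now 30
augment #4: 4→1→6→2 bottleneck 2, total now 32
augment #5: 4→3→6→2 bottleneck 8, total now 40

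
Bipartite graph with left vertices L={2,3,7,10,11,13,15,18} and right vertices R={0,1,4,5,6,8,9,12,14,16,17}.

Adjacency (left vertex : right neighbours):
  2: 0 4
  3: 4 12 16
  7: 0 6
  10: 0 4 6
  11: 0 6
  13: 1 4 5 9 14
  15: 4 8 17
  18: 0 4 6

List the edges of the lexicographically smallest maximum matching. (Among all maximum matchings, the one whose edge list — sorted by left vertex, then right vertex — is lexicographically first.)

|M| = 6 (so the lex-smallest maximum matching has 6 edges)
process left vertices in ascending order; for each, take the smallest-labelled available neighbour that still permits 6 edges overall, or leave it unmatched if none does
lex-smallest matching: {2-0, 3-12, 7-6, 10-4, 13-1, 15-8}

Lex-smallest maximum matching: {(2,0), (3,12), (7,6), (10,4), (13,1), (15,8)}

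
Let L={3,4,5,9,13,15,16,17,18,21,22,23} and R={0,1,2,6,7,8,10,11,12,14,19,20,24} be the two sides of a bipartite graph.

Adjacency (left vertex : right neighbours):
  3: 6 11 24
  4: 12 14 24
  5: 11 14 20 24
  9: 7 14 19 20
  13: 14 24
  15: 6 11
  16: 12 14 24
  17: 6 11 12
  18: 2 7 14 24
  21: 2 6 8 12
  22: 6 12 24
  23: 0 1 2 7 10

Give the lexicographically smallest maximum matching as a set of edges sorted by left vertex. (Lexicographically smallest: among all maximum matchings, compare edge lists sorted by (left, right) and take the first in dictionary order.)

Lex-smallest maximum matching: {(3,6), (4,12), (5,20), (9,7), (13,14), (15,11), (16,24), (18,2), (21,8), (23,0)}

|M| = 10 (so the lex-smallest maximum matching has 10 edges)
process left vertices in ascending order; for each, take the smallest-labelled available neighbour that still permits 10 edges overall, or leave it unmatched if none does
lex-smallest matching: {3-6, 4-12, 5-20, 9-7, 13-14, 15-11, 16-24, 18-2, 21-8, 23-0}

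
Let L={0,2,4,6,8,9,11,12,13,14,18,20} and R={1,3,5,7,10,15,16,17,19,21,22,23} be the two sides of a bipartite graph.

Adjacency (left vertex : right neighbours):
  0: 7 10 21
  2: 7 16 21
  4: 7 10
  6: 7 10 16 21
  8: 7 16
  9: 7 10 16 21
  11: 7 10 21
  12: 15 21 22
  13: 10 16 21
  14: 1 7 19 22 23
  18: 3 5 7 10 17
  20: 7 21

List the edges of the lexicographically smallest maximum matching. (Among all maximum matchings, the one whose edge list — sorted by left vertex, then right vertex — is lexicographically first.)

|M| = 7 (so the lex-smallest maximum matching has 7 edges)
process left vertices in ascending order; for each, take the smallest-labelled available neighbour that still permits 7 edges overall, or leave it unmatched if none does
lex-smallest matching: {0-7, 2-16, 4-10, 6-21, 12-15, 14-1, 18-3}

Lex-smallest maximum matching: {(0,7), (2,16), (4,10), (6,21), (12,15), (14,1), (18,3)}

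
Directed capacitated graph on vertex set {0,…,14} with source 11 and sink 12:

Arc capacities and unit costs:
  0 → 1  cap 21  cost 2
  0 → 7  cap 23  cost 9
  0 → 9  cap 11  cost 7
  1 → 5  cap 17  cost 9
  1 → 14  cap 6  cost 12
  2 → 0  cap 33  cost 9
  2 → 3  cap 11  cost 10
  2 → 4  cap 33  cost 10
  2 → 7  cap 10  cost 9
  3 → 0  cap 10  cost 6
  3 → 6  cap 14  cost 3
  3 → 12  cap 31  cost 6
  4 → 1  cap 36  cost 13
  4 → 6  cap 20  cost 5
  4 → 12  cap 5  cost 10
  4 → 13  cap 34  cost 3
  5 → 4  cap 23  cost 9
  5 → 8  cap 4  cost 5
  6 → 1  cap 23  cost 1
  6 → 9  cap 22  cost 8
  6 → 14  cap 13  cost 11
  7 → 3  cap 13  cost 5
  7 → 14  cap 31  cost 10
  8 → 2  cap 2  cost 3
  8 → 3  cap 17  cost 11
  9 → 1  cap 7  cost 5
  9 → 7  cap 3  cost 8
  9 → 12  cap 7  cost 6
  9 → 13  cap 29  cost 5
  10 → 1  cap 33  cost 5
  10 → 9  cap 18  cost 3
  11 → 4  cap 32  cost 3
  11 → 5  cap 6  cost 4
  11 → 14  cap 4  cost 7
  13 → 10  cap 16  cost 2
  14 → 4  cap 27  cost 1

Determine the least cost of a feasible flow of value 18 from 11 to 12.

shortest-cost path #1: 11→4→12 push 5 @ unit cost 13 (adds 65)
shortest-cost path #2: 11→4→13→10→9→12 push 7 @ unit cost 17 (adds 119)
shortest-cost path #3: 11→5→8→3→12 push 4 @ unit cost 26 (adds 104)
shortest-cost path #4: 11→4→13→10→9→7→3→12 push 2 @ unit cost 30 (adds 60)
total cost = 348

Minimum cost for 18 units: 348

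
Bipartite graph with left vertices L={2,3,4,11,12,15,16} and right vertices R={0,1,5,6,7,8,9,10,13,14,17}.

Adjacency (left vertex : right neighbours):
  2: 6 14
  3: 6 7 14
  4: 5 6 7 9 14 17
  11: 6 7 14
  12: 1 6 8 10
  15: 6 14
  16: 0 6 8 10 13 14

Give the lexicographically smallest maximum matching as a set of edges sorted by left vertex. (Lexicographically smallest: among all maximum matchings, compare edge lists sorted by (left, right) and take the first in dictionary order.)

|M| = 6 (so the lex-smallest maximum matching has 6 edges)
process left vertices in ascending order; for each, take the smallest-labelled available neighbour that still permits 6 edges overall, or leave it unmatched if none does
lex-smallest matching: {2-6, 3-7, 4-5, 11-14, 12-1, 16-0}

Lex-smallest maximum matching: {(2,6), (3,7), (4,5), (11,14), (12,1), (16,0)}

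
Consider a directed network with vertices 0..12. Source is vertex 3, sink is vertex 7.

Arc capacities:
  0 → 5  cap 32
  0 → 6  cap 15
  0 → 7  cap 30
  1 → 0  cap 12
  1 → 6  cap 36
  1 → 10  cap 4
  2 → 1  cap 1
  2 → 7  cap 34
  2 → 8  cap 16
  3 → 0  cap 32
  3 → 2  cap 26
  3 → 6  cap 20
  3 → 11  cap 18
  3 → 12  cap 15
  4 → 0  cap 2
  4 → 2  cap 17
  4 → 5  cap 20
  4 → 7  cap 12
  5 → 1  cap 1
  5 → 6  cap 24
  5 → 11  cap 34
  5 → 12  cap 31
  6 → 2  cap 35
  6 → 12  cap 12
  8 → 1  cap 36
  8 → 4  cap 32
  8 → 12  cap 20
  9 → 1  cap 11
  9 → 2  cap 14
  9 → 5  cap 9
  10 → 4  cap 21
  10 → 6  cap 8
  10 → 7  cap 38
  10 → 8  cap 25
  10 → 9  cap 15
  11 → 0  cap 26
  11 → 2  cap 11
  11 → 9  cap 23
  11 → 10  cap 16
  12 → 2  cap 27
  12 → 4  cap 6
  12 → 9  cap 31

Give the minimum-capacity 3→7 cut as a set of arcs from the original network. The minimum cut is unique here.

Min-cut arcs: {(0,7), (1,10), (2,7), (4,7), (11,10)} (total capacity 96)

augment #1: 3→0→7 push 30
augment #2: 3→2→7 push 26
augment #3: 3→6→2→7 push 8
augment #4: 3→11→10→7 push 16
augment #5: 3→12→4→7 push 6
augment #6: 3→0→5→1→10→7 push 1
augment #7: 3→6→2→1→10→7 push 1
augment #8: 3→6→2→8→4→7 push 6
augment #9: 3→11→9→1→10→7 push 2
max flow = 96; residual-reachable set from 3 gives S-side
cut edges (S→T): {(0,7), (1,10), (2,7), (4,7), (11,10)} total cap 96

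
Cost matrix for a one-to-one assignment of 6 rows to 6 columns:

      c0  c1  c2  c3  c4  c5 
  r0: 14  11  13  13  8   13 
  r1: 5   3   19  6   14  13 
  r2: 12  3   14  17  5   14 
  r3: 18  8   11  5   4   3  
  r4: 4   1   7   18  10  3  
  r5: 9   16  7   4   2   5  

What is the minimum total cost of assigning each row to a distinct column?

Minimum assignment cost: 30

optimal assignment: row0→col4 (cost 8), row1→col0 (cost 5), row2→col1 (cost 3), row3→col5 (cost 3), row4→col2 (cost 7), row5→col3 (cost 4)
total = 8 + 5 + 3 + 3 + 7 + 4 = 30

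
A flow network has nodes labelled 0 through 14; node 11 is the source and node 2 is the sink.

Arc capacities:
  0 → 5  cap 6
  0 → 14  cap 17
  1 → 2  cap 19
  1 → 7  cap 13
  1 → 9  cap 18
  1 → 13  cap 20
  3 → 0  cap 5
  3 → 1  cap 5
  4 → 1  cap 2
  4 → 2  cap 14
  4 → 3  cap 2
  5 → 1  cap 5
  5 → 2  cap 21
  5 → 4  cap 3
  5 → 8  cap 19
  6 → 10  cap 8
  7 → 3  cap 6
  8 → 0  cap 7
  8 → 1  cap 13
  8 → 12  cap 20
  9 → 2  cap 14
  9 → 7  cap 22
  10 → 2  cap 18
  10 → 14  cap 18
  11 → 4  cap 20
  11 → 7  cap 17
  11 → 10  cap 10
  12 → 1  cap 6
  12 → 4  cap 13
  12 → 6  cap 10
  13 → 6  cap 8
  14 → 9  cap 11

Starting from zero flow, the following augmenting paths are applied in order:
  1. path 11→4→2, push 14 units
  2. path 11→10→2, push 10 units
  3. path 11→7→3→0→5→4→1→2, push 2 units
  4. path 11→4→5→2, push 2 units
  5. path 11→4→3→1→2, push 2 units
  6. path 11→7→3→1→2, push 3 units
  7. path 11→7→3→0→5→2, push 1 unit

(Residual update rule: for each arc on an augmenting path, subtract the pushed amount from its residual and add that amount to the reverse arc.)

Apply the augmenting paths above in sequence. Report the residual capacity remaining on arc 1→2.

after path 1 (11→4→2, push 14): res(1,2)=19
after path 2 (11→10→2, push 10): res(1,2)=19
after path 3 (11→7→3→0→5→4→1→2, push 2): res(1,2)=17
after path 4 (11→4→5→2, push 2): res(1,2)=17
after path 5 (11→4→3→1→2, push 2): res(1,2)=15
after path 6 (11→7→3→1→2, push 3): res(1,2)=12
after path 7 (11→7→3→0→5→2, push 1): res(1,2)=12

Residual capacity of (1,2): 12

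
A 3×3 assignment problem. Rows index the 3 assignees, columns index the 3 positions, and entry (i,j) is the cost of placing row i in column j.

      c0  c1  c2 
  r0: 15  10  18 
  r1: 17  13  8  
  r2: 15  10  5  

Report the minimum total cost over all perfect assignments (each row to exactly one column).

Minimum assignment cost: 32

optimal assignment: row0→col1 (cost 10), row1→col0 (cost 17), row2→col2 (cost 5)
total = 10 + 17 + 5 = 32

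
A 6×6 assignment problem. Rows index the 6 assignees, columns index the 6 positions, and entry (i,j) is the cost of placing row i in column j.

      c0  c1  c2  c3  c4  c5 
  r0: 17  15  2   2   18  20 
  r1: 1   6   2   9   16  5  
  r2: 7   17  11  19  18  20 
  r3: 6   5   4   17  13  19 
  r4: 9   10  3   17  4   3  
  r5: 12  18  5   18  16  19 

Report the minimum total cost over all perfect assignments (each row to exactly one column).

Minimum assignment cost: 28

optimal assignment: row0→col3 (cost 2), row1→col5 (cost 5), row2→col0 (cost 7), row3→col1 (cost 5), row4→col4 (cost 4), row5→col2 (cost 5)
total = 2 + 5 + 7 + 5 + 4 + 5 = 28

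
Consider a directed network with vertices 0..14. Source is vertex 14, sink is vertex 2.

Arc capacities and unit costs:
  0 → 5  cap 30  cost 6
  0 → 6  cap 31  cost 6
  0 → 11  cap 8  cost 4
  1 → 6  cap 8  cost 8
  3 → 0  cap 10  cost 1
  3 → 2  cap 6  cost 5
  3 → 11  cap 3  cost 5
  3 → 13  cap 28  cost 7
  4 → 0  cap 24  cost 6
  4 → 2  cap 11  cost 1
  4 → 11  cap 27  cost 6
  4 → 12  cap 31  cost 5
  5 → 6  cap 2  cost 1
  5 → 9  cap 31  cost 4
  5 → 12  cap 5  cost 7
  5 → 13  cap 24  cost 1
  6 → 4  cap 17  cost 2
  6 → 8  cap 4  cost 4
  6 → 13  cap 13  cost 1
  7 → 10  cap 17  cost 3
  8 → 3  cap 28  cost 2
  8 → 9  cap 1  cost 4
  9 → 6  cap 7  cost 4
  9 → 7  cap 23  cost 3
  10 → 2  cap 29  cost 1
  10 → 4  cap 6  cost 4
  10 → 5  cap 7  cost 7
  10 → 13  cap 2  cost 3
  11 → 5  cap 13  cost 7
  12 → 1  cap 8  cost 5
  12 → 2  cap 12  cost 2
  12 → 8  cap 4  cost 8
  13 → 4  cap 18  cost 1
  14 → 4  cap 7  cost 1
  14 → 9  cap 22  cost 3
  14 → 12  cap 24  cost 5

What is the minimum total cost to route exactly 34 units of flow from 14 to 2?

Minimum cost for 34 units: 248

shortest-cost path #1: 14→4→2 push 7 @ unit cost 2 (adds 14)
shortest-cost path #2: 14→12→2 push 12 @ unit cost 7 (adds 84)
shortest-cost path #3: 14→9→7→10→2 push 15 @ unit cost 10 (adds 150)
total cost = 248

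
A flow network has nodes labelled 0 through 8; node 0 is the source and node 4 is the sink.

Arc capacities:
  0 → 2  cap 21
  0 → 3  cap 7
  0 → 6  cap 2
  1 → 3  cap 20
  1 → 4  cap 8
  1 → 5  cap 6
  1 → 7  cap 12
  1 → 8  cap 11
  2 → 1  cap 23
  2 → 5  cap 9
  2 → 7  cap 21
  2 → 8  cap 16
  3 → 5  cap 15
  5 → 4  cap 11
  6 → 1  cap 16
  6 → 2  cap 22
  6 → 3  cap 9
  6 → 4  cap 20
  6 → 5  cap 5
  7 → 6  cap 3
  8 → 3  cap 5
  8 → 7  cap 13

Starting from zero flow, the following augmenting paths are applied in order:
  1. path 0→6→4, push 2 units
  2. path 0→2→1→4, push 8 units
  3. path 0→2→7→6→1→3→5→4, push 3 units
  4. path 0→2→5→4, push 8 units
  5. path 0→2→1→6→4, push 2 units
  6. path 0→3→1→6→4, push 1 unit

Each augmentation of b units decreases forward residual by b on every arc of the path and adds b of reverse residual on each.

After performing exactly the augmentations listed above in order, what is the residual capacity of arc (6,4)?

after path 1 (0→6→4, push 2): res(6,4)=18
after path 2 (0→2→1→4, push 8): res(6,4)=18
after path 3 (0→2→7→6→1→3→5→4, push 3): res(6,4)=18
after path 4 (0→2→5→4, push 8): res(6,4)=18
after path 5 (0→2→1→6→4, push 2): res(6,4)=16
after path 6 (0→3→1→6→4, push 1): res(6,4)=15

Residual capacity of (6,4): 15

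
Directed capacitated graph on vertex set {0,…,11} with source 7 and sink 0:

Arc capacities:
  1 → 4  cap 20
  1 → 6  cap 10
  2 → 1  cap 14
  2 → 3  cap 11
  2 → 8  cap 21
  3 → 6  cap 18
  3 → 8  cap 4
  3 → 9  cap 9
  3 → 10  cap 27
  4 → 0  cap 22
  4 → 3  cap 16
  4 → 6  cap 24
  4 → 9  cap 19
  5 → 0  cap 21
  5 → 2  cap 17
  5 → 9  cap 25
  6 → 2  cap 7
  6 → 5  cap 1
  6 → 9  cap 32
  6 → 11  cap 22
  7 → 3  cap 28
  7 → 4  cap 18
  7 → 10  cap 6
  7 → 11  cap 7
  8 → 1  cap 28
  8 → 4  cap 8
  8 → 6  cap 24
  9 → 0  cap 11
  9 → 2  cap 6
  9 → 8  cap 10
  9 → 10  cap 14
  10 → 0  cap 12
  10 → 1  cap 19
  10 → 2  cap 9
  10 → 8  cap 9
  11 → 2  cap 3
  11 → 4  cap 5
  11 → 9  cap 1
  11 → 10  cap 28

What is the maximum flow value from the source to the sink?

augment #1: 7→4→0 bottleneck 18, total now 18
augment #2: 7→10→0 bottleneck 6, total now 24
augment #3: 7→3→9→0 bottleneck 9, total now 33
augment #4: 7→3→10→0 bottleneck 6, total now 39
augment #5: 7→11→4→0 bottleneck 4, total now 43
augment #6: 7→11→9→0 bottleneck 1, total now 44
augment #7: 7→3→6→5→0 bottleneck 1, total now 45
augment #8: 7→3→6→9→0 bottleneck 1, total now 46

Maximum flow value: 46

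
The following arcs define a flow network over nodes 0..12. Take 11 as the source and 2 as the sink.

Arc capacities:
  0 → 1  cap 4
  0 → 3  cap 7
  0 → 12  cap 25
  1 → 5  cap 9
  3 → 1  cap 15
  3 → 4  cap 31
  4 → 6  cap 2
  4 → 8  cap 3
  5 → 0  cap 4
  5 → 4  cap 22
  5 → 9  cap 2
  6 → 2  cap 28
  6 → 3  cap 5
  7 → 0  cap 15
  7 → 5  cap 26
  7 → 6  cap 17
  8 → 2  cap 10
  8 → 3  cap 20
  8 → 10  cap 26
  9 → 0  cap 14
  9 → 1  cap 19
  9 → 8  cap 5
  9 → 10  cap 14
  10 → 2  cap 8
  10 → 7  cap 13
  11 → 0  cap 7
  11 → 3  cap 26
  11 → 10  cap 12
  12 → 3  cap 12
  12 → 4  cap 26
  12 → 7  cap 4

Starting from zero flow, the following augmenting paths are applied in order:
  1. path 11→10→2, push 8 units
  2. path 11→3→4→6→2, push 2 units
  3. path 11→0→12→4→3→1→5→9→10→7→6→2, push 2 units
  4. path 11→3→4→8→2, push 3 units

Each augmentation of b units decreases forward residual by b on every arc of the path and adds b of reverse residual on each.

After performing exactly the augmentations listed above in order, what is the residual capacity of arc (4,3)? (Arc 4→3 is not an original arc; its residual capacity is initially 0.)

after path 1 (11→10→2, push 8): res(4,3)=0
after path 2 (11→3→4→6→2, push 2): res(4,3)=2
after path 3 (11→0→12→4→3→1→5→9→10→7→6→2, push 2): res(4,3)=0
after path 4 (11→3→4→8→2, push 3): res(4,3)=3

Residual capacity of (4,3): 3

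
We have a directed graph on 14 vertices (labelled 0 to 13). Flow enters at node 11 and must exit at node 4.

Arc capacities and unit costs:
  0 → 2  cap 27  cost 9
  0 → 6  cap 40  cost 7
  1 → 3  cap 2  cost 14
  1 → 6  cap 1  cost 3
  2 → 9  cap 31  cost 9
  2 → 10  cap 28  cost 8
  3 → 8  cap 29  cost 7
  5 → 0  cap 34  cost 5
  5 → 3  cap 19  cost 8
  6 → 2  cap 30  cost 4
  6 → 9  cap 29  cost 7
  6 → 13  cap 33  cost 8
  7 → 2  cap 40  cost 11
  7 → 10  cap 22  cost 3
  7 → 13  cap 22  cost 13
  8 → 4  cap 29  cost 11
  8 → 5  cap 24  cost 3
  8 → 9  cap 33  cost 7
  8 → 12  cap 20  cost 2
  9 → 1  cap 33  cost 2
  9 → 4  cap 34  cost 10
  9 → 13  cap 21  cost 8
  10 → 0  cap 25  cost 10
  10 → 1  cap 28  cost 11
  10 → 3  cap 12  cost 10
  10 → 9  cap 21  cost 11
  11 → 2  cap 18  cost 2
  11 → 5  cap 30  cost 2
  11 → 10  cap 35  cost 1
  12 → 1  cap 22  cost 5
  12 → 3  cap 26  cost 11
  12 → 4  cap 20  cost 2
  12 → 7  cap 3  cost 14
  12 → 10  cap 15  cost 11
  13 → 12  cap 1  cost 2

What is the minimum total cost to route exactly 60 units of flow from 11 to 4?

Minimum cost for 60 units: 1325

shortest-cost path #1: 11→2→9→4 push 18 @ unit cost 21 (adds 378)
shortest-cost path #2: 11→5→3→8→12→4 push 19 @ unit cost 21 (adds 399)
shortest-cost path #3: 11→10→9→4 push 16 @ unit cost 22 (adds 352)
shortest-cost path #4: 11→10→3→8→12→4 push 1 @ unit cost 22 (adds 22)
shortest-cost path #5: 11→10→3→8→4 push 6 @ unit cost 29 (adds 174)
total cost = 1325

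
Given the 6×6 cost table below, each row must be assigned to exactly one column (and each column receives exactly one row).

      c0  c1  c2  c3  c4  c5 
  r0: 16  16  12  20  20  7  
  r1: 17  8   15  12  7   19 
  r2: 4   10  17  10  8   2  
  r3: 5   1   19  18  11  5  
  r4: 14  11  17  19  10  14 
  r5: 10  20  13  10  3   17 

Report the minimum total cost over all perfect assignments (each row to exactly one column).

one of 2 optimal assignments: row0→col2 (cost 12), row1→col3 (cost 12), row2→col5 (cost 2), row3→col1 (cost 1), row4→col0 (cost 14), row5→col4 (cost 3)
total = 12 + 12 + 2 + 1 + 14 + 3 = 44

Minimum assignment cost: 44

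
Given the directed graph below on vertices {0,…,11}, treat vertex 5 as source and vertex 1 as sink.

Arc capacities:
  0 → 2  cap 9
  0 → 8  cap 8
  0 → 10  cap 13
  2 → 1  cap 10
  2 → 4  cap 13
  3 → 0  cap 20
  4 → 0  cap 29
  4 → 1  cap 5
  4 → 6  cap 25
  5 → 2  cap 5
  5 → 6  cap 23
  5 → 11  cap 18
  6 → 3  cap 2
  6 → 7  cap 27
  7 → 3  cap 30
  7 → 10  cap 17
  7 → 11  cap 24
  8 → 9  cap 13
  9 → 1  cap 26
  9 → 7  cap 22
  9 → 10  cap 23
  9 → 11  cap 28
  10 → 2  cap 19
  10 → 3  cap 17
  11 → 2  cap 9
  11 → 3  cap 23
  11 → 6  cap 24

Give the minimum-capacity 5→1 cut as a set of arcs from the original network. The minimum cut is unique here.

augment #1: 5→2→1 push 5
augment #2: 5→11→2→1 push 5
augment #3: 5→11→2→4→1 push 4
augment #4: 5→6→3→0→2→4→1 push 1
augment #5: 5→6→3→0→8→9→1 push 1
augment #6: 5→11→3→0→8→9→1 push 7
max flow = 23; residual-reachable set from 5 gives S-side
cut edges (S→T): {(0,8), (2,1), (4,1)} total cap 23

Min-cut arcs: {(0,8), (2,1), (4,1)} (total capacity 23)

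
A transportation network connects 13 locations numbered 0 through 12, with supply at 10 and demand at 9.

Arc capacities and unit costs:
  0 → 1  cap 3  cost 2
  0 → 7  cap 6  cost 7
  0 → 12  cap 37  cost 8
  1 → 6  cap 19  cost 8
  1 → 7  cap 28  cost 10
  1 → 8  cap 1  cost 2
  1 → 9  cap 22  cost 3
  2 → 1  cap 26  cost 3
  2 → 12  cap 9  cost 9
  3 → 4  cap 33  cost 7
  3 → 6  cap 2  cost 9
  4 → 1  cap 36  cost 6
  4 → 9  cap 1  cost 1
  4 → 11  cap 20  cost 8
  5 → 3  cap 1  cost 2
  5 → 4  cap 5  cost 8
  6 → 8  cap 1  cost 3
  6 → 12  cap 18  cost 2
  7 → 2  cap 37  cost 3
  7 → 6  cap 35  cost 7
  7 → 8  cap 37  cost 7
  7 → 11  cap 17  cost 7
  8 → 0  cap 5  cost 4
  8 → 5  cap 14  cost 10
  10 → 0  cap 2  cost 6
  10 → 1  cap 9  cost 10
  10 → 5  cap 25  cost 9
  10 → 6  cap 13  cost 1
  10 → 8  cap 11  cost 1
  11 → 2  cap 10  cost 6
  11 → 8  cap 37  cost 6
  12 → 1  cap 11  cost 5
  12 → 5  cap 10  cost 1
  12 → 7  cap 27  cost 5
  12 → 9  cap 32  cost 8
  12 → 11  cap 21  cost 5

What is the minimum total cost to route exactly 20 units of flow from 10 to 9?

shortest-cost path #1: 10→8→0→1→9 push 3 @ unit cost 10 (adds 30)
shortest-cost path #2: 10→6→12→9 push 13 @ unit cost 11 (adds 143)
shortest-cost path #3: 10→1→9 push 4 @ unit cost 13 (adds 52)
total cost = 225

Minimum cost for 20 units: 225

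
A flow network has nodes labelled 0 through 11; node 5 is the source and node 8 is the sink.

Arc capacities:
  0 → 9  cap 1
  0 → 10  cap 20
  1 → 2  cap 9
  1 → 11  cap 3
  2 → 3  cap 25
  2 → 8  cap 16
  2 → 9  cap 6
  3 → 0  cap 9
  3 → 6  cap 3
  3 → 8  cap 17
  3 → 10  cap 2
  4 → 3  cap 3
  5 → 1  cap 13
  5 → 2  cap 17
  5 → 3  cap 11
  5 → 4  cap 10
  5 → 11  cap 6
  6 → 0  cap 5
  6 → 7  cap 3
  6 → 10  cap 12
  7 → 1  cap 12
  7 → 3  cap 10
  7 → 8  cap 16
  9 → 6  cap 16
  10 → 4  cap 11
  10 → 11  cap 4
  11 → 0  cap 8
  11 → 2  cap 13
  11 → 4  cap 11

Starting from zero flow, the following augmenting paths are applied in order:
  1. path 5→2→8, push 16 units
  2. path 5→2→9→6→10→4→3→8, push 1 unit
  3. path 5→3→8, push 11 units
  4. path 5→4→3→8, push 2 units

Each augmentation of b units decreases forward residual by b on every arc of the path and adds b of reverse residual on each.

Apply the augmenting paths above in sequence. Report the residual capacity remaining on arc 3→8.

Residual capacity of (3,8): 3

after path 1 (5→2→8, push 16): res(3,8)=17
after path 2 (5→2→9→6→10→4→3→8, push 1): res(3,8)=16
after path 3 (5→3→8, push 11): res(3,8)=5
after path 4 (5→4→3→8, push 2): res(3,8)=3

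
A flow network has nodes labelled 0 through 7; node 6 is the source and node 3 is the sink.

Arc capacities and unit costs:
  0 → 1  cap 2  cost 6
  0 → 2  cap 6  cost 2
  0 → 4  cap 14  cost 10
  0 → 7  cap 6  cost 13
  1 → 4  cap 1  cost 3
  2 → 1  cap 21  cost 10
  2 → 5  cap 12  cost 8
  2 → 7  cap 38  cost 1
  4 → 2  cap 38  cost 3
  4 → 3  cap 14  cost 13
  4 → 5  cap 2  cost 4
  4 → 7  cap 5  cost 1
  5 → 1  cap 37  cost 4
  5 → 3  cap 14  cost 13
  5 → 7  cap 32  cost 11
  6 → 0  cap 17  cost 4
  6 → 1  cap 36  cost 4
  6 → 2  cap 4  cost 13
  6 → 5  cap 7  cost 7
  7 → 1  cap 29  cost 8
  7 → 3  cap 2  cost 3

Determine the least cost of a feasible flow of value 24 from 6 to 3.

shortest-cost path #1: 6→0→2→7→3 push 2 @ unit cost 10 (adds 20)
shortest-cost path #2: 6→1→4→3 push 1 @ unit cost 20 (adds 20)
shortest-cost path #3: 6→5→3 push 7 @ unit cost 20 (adds 140)
shortest-cost path #4: 6→0→4→3 push 13 @ unit cost 27 (adds 351)
shortest-cost path #5: 6→0→2→5→3 push 1 @ unit cost 27 (adds 27)
total cost = 558

Minimum cost for 24 units: 558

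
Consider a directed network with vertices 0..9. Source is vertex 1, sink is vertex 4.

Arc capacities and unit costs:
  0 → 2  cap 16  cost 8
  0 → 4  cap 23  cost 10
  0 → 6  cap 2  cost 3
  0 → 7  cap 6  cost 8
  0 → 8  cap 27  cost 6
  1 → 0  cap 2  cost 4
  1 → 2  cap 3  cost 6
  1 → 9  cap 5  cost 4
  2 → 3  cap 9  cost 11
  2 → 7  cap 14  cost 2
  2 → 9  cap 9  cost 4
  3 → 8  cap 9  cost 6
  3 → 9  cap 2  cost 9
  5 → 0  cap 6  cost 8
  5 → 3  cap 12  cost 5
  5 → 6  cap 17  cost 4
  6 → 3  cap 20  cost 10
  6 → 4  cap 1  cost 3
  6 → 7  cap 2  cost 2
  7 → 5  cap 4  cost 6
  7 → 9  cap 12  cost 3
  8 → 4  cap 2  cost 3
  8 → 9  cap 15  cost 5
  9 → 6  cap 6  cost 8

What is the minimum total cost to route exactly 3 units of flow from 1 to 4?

shortest-cost path #1: 1→0→6→4 push 1 @ unit cost 10 (adds 10)
shortest-cost path #2: 1→0→8→4 push 1 @ unit cost 13 (adds 13)
shortest-cost path #3: 1→9→6→0→8→4 push 1 @ unit cost 18 (adds 18)
total cost = 41

Minimum cost for 3 units: 41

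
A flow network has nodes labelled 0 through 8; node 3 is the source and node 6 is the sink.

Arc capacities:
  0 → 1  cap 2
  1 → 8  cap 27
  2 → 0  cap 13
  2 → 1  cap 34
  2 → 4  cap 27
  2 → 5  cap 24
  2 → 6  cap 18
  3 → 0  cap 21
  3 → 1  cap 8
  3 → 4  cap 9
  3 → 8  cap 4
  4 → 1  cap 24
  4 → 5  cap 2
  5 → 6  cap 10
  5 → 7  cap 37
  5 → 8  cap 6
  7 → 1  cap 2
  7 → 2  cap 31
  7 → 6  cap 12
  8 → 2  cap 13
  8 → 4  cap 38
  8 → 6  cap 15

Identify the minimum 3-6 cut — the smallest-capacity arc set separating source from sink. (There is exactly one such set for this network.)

Min-cut arcs: {(0,1), (3,1), (3,4), (3,8)} (total capacity 23)

augment #1: 3→8→6 push 4
augment #2: 3→1→8→6 push 8
augment #3: 3→4→5→6 push 2
augment #4: 3→0→1→8→6 push 2
augment #5: 3→4→1→8→6 push 1
augment #6: 3→4→1→8→2→6 push 6
max flow = 23; residual-reachable set from 3 gives S-side
cut edges (S→T): {(0,1), (3,1), (3,4), (3,8)} total cap 23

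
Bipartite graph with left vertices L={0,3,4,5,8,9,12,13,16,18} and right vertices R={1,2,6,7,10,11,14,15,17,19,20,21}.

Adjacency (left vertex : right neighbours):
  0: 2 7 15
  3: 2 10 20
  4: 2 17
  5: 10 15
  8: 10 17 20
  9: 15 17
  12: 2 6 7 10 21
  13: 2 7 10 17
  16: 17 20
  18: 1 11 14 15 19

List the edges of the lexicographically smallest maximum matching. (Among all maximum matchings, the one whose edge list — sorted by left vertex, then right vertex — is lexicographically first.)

Lex-smallest maximum matching: {(0,2), (3,10), (4,17), (5,15), (8,20), (12,6), (13,7), (18,1)}

|M| = 8 (so the lex-smallest maximum matching has 8 edges)
process left vertices in ascending order; for each, take the smallest-labelled available neighbour that still permits 8 edges overall, or leave it unmatched if none does
lex-smallest matching: {0-2, 3-10, 4-17, 5-15, 8-20, 12-6, 13-7, 18-1}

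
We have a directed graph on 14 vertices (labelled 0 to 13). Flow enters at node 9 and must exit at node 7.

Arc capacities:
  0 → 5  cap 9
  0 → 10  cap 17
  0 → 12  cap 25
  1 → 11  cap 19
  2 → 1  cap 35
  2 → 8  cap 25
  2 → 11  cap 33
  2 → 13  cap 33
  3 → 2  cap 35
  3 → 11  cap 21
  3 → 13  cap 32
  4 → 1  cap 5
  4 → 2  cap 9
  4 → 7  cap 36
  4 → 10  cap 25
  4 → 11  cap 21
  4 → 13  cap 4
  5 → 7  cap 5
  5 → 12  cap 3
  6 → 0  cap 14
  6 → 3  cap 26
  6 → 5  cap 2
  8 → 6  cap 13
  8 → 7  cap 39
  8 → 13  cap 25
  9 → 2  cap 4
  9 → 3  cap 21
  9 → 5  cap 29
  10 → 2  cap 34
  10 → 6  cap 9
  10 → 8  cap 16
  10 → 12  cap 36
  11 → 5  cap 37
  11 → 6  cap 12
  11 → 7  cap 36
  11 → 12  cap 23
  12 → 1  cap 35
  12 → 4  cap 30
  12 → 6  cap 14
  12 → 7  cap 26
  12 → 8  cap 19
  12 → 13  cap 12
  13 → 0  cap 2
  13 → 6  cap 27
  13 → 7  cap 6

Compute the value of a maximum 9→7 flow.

augment #1: 9→5→7 bottleneck 5, total now 5
augment #2: 9→2→8→7 bottleneck 4, total now 9
augment #3: 9→3→11→7 bottleneck 21, total now 30
augment #4: 9→5→12→7 bottleneck 3, total now 33

Maximum flow value: 33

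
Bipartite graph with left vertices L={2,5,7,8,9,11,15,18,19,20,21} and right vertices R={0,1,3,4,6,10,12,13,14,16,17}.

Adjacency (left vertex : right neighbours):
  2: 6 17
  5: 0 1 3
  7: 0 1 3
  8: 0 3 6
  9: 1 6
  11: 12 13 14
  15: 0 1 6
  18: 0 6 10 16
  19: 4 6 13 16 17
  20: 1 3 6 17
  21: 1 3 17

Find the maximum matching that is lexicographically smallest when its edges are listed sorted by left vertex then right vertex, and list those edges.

|M| = 8 (so the lex-smallest maximum matching has 8 edges)
process left vertices in ascending order; for each, take the smallest-labelled available neighbour that still permits 8 edges overall, or leave it unmatched if none does
lex-smallest matching: {2-6, 5-0, 7-1, 8-3, 11-12, 18-10, 19-4, 20-17}

Lex-smallest maximum matching: {(2,6), (5,0), (7,1), (8,3), (11,12), (18,10), (19,4), (20,17)}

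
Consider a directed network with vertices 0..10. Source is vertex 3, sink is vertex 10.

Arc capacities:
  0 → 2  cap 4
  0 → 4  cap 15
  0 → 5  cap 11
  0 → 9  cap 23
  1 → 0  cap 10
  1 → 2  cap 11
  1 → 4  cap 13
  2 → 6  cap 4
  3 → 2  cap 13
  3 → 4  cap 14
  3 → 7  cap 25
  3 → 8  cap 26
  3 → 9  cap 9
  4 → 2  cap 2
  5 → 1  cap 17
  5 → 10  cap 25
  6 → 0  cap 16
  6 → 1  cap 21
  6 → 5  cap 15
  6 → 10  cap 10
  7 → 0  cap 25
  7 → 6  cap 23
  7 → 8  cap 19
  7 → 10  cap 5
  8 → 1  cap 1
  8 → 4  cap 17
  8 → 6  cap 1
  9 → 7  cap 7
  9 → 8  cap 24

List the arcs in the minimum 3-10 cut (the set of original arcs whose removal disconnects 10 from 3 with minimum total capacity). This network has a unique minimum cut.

augment #1: 3→7→10 push 5
augment #2: 3→2→6→10 push 4
augment #3: 3→7→6→10 push 6
augment #4: 3→7→0→5→10 push 11
augment #5: 3→7→6→5→10 push 3
augment #6: 3→8→6→5→10 push 1
augment #7: 3→9→7→6→5→10 push 7
augment #8: 3→8→1→0→7→6→5→10 push 1
max flow = 38; residual-reachable set from 3 gives S-side
cut edges (S→T): {(2,6), (3,7), (8,1), (8,6), (9,7)} total cap 38

Min-cut arcs: {(2,6), (3,7), (8,1), (8,6), (9,7)} (total capacity 38)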